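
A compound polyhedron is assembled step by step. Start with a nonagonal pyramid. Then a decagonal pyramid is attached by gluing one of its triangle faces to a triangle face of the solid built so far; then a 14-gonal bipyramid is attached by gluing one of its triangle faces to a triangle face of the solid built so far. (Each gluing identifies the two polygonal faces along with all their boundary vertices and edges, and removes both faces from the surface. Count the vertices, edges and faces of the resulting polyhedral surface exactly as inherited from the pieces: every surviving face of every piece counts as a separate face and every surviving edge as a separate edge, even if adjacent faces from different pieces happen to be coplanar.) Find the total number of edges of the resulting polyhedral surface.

A nonagonal pyramid: V=10, E=18, F=10.
Attach a decagonal pyramid (V=11, E=20, F=11) along a 3-gon: merge 3 vertices and 3 edges, delete both glued faces → V=18, E=35, F=19.
Attach a 14-gonal bipyramid (V=16, E=42, F=28) along a 3-gon: merge 3 vertices and 3 edges, delete both glued faces → V=31, E=74, F=45.
Check: V − E + F = 31 − 74 + 45 = 2.

74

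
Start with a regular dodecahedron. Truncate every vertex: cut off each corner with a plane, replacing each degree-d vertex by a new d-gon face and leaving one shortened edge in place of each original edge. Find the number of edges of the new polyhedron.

The base solid has V = 20, E = 30, F = 12.
Truncation replaces each original edge-end by a new vertex, so V′ = 2E = 60.
Each original edge survives, and each old vertex of degree d contributes d new edges; summing degrees gives Σd = 2E, so E′ = E + 2E = 3E = 90.
Each original face survives and each original vertex becomes one new face: F′ = F + V = 32.

90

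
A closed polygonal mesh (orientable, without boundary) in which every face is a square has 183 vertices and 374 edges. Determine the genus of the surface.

Every face is a square and each edge borders two faces, so 4F = 2·374, giving F = 187.
χ = V − E + F = 183 − 374 + 187 = -4.
For a closed orientable surface χ = 2 − 2g, so g = (2 − (-4))/2 = 3.

3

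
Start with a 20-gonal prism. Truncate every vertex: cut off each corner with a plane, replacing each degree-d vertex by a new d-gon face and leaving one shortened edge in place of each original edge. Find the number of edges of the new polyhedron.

180

The base solid has V = 40, E = 60, F = 22.
Truncation replaces each original edge-end by a new vertex, so V′ = 2E = 120.
Each original edge survives, and each old vertex of degree d contributes d new edges; summing degrees gives Σd = 2E, so E′ = E + 2E = 3E = 180.
Each original face survives and each original vertex becomes one new face: F′ = F + V = 62.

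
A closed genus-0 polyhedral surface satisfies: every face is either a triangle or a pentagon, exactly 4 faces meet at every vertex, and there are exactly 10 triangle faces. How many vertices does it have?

Let x be the number of pentagons; then F = 10 + x.
Edge–face incidences: 2E = 3·10 + 5·x = 30 + 5x.
Every vertex has degree 4, so 4V = 2E.
Euler: V − E + F = 2 ⇒ (2E)/4 − E + (10 + x) = 2.
Multiply by 8: 2·(2E) − 4·(2E) + 8·(10 + x) = 16, i.e. 80 + 8x − 2·(30 + 5x) = 16.
Collecting terms: −2x + 20 = 16, so −2x = −4, so x = 2.
Then 2E = 30 + 5·2 = 40, so E = 20, V = 2E/4 = 10, F = 10 + 2 = 12.

10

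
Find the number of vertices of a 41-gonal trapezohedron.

84

The n-trapezohedron (dual of the n-antiprism) has V = 2·41 + 2 = 84, E = 4·41 = 164, F = 2·41 = 82.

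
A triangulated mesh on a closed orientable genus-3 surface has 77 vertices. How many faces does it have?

162

χ = 2 − 2·3 = -4, and every face is a triangle so 3F = 2E.
V − E + F = -4 with E = 3F/2 gives 77 − (3/2 − 1)·F = -4, so F = 162 and E = 243.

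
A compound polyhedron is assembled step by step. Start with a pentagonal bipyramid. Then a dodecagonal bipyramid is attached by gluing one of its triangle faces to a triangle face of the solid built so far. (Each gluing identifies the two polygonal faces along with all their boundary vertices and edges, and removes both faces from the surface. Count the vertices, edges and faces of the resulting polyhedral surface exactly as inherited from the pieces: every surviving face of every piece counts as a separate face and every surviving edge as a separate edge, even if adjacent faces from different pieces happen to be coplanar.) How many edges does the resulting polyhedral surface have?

A pentagonal bipyramid: V=7, E=15, F=10.
Attach a dodecagonal bipyramid (V=14, E=36, F=24) along a 3-gon: merge 3 vertices and 3 edges, delete both glued faces → V=18, E=48, F=32.
Check: V − E + F = 18 − 48 + 32 = 2.

48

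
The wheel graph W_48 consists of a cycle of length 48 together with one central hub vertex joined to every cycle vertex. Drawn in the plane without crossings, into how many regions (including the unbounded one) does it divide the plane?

W_48 has V = 48 + 1 = 49 vertices and E = 2·48 = 96 edges.
By Euler's formula F = 2 − V + E = 2 − 49 + 96 = 49.

49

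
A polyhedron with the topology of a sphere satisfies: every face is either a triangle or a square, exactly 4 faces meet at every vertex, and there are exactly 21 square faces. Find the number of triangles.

Let x be the number of triangles; then F = 21 + x.
Edge–face incidences: 2E = 4·21 + 3·x = 84 + 3x.
Every vertex has degree 4, so 4V = 2E.
Euler: V − E + F = 2 ⇒ (2E)/4 − E + (21 + x) = 2.
Multiply by 8: 2·(2E) − 4·(2E) + 8·(21 + x) = 16, i.e. 168 + 8x − 2·(84 + 3x) = 16.
Collecting terms: 2x = 16, so x = 8.
Then 2E = 84 + 3·8 = 108, so E = 54, V = 2E/4 = 27, F = 21 + 8 = 29.

8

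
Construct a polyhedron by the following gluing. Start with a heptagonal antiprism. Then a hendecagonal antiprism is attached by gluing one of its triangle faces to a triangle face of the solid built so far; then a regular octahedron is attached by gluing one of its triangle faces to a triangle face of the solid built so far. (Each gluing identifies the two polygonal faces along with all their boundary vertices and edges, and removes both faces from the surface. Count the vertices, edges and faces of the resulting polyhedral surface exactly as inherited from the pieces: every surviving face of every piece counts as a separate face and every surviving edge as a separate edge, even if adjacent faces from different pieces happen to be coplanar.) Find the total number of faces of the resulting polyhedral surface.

A heptagonal antiprism: V=14, E=28, F=16.
Attach a hendecagonal antiprism (V=22, E=44, F=24) along a 3-gon: merge 3 vertices and 3 edges, delete both glued faces → V=33, E=69, F=38.
Attach a regular octahedron (V=6, E=12, F=8) along a 3-gon: merge 3 vertices and 3 edges, delete both glued faces → V=36, E=78, F=44.
Check: V − E + F = 36 − 78 + 44 = 2.

44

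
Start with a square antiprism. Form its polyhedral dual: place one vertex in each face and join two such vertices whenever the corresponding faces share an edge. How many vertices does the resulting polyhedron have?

The base solid has V = 8, E = 16, F = 10.
The dual swaps V and F and preserves E: V′ = F = 10, E′ = E = 16, F′ = V = 8.

10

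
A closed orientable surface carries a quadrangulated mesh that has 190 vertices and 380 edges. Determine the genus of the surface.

1

Every face is a square and each edge borders two faces, so 4F = 2·380, giving F = 190.
χ = V − E + F = 190 − 380 + 190 = 0.
For a closed orientable surface χ = 2 − 2g, so g = (2 − (0))/2 = 1.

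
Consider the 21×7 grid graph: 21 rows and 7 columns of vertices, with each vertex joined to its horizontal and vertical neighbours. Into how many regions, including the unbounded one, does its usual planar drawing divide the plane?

121

The grid has V = 21·7 = 147 vertices and E = 21·6 + 7·20 = 266 edges.
F = 2 − V + E = 2 − 147 + 266 = 121.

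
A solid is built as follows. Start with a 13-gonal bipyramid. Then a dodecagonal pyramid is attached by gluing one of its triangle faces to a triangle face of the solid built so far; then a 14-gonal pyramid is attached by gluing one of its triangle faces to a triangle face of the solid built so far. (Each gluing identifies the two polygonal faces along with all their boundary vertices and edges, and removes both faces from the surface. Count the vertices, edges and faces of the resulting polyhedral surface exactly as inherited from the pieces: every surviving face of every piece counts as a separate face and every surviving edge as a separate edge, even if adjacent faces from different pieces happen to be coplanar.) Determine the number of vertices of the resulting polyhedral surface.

37

A 13-gonal bipyramid: V=15, E=39, F=26.
Attach a dodecagonal pyramid (V=13, E=24, F=13) along a 3-gon: merge 3 vertices and 3 edges, delete both glued faces → V=25, E=60, F=37.
Attach a 14-gonal pyramid (V=15, E=28, F=15) along a 3-gon: merge 3 vertices and 3 edges, delete both glued faces → V=37, E=85, F=50.
Check: V − E + F = 37 − 85 + 50 = 2.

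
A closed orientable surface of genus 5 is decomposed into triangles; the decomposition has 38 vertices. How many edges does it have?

χ = 2 − 2·5 = -8, and every face is a triangle so 3F = 2E.
V − E + F = -8 with E = 3F/2 gives 38 − (3/2 − 1)·F = -8, so F = 92 and E = 138.

138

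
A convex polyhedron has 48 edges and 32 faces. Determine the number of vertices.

Here V − E + F = 2.
V = 2 + E − F = 2 + 48 − 32 = 18.

18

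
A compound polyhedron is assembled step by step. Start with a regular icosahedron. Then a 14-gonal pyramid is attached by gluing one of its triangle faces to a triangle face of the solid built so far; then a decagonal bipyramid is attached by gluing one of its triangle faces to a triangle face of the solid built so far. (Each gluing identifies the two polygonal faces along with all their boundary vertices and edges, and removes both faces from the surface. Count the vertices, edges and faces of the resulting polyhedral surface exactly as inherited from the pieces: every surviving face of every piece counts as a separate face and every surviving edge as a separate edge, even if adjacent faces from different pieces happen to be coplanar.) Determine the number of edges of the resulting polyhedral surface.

A regular icosahedron: V=12, E=30, F=20.
Attach a 14-gonal pyramid (V=15, E=28, F=15) along a 3-gon: merge 3 vertices and 3 edges, delete both glued faces → V=24, E=55, F=33.
Attach a decagonal bipyramid (V=12, E=30, F=20) along a 3-gon: merge 3 vertices and 3 edges, delete both glued faces → V=33, E=82, F=51.
Check: V − E + F = 33 − 82 + 51 = 2.

82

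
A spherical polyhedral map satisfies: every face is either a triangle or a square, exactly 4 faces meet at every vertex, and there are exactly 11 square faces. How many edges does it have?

34

Let x be the number of triangles; then F = 11 + x.
Edge–face incidences: 2E = 4·11 + 3·x = 44 + 3x.
Every vertex has degree 4, so 4V = 2E.
Euler: V − E + F = 2 ⇒ (2E)/4 − E + (11 + x) = 2.
Multiply by 8: 2·(2E) − 4·(2E) + 8·(11 + x) = 16, i.e. 88 + 8x − 2·(44 + 3x) = 16.
Collecting terms: 2x = 16, so x = 8.
Then 2E = 44 + 3·8 = 68, so E = 34, V = 2E/4 = 17, F = 11 + 8 = 19.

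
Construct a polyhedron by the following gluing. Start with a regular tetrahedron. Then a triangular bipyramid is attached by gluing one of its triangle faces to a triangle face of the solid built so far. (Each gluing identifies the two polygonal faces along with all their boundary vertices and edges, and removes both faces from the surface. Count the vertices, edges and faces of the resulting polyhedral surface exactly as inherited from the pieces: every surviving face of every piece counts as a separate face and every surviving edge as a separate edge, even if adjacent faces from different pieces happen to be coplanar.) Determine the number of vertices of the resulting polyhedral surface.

6

A regular tetrahedron: V=4, E=6, F=4.
Attach a triangular bipyramid (V=5, E=9, F=6) along a 3-gon: merge 3 vertices and 3 edges, delete both glued faces → V=6, E=12, F=8.
Check: V − E + F = 6 − 12 + 8 = 2.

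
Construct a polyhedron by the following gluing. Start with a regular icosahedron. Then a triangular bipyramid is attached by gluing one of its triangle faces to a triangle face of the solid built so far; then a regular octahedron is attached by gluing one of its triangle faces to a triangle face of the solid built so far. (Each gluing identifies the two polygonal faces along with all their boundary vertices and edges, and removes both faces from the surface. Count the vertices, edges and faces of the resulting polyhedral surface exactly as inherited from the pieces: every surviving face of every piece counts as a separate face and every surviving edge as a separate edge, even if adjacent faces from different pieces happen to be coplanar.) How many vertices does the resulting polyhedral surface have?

A regular icosahedron: V=12, E=30, F=20.
Attach a triangular bipyramid (V=5, E=9, F=6) along a 3-gon: merge 3 vertices and 3 edges, delete both glued faces → V=14, E=36, F=24.
Attach a regular octahedron (V=6, E=12, F=8) along a 3-gon: merge 3 vertices and 3 edges, delete both glued faces → V=17, E=45, F=30.
Check: V − E + F = 17 − 45 + 30 = 2.

17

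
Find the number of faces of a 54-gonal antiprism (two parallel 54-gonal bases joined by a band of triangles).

110

An antiprism on an n-gon has two n-gon caps and 2n triangles: V = 2·54 = 108, E = 4·54 = 216, F = 2·54 + 2 = 110.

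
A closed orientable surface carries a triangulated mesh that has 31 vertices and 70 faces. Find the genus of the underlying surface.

Every face is a triangle, so 2E = 3·70 = 210, giving E = 105.
χ = V − E + F = 31 − 105 + 70 = -4.
For a closed orientable surface χ = 2 − 2g, so g = (2 − (-4))/2 = 3.

3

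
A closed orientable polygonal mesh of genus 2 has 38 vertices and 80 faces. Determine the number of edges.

For a closed orientable surface of genus 2, χ = 2 − 2·2 = -2.
E = V + F − (-2) = 38 + 80 − (-2) = 120.

120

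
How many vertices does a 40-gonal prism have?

A prism on an n-gon has two n-gon bases and n rectangular sides: V = 2·40 = 80, E = 3·40 = 120, F = 40 + 2 = 42.

80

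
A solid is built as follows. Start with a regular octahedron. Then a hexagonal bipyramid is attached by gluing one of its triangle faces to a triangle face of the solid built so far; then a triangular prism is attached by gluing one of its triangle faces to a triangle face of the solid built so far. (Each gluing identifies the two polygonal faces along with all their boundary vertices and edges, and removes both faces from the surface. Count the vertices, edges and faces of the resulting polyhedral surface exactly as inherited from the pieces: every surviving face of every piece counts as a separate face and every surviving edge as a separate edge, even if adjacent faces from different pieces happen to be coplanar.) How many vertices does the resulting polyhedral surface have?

14

A regular octahedron: V=6, E=12, F=8.
Attach a hexagonal bipyramid (V=8, E=18, F=12) along a 3-gon: merge 3 vertices and 3 edges, delete both glued faces → V=11, E=27, F=18.
Attach a triangular prism (V=6, E=9, F=5) along a 3-gon: merge 3 vertices and 3 edges, delete both glued faces → V=14, E=33, F=21.
Check: V − E + F = 14 − 33 + 21 = 2.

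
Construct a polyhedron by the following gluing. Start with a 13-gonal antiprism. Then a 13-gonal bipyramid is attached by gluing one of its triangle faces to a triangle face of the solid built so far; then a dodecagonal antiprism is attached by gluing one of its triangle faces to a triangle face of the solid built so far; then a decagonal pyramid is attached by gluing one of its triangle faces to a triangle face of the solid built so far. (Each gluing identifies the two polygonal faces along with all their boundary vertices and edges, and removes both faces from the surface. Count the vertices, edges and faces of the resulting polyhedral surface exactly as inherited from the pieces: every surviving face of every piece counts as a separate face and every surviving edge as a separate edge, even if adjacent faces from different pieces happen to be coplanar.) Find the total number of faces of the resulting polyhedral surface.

A 13-gonal antiprism: V=26, E=52, F=28.
Attach a 13-gonal bipyramid (V=15, E=39, F=26) along a 3-gon: merge 3 vertices and 3 edges, delete both glued faces → V=38, E=88, F=52.
Attach a dodecagonal antiprism (V=24, E=48, F=26) along a 3-gon: merge 3 vertices and 3 edges, delete both glued faces → V=59, E=133, F=76.
Attach a decagonal pyramid (V=11, E=20, F=11) along a 3-gon: merge 3 vertices and 3 edges, delete both glued faces → V=67, E=150, F=85.
Check: V − E + F = 67 − 150 + 85 = 2.

85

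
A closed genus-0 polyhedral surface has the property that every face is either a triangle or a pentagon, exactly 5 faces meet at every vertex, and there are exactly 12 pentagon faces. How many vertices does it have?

60

Let x be the number of triangles; then F = 12 + x.
Edge–face incidences: 2E = 5·12 + 3·x = 60 + 3x.
Every vertex has degree 5, so 5V = 2E.
Euler: V − E + F = 2 ⇒ (2E)/5 − E + (12 + x) = 2.
Multiply by 10: 2·(2E) − 5·(2E) + 10·(12 + x) = 20, i.e. 120 + 10x − 3·(60 + 3x) = 20.
Collecting terms: x − 60 = 20, so x = 80.
Then 2E = 60 + 3·80 = 300, so E = 150, V = 2E/5 = 60, F = 12 + 80 = 92.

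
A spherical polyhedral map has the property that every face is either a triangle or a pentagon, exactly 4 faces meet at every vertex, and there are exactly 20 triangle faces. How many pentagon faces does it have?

12

Let x be the number of pentagons; then F = 20 + x.
Edge–face incidences: 2E = 3·20 + 5·x = 60 + 5x.
Every vertex has degree 4, so 4V = 2E.
Euler: V − E + F = 2 ⇒ (2E)/4 − E + (20 + x) = 2.
Multiply by 8: 2·(2E) − 4·(2E) + 8·(20 + x) = 16, i.e. 160 + 8x − 2·(60 + 5x) = 16.
Collecting terms: −2x + 40 = 16, so −2x = −24, so x = 12.
Then 2E = 60 + 5·12 = 120, so E = 60, V = 2E/4 = 30, F = 20 + 12 = 32.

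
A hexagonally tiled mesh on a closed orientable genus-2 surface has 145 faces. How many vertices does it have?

288

χ = 2 − 2·2 = -2, and every face is a hexagon so 6F = 2E.
E = 6·145/2 = 435. Then V = -2 + E − F = -2 + 435 − 145 = 288.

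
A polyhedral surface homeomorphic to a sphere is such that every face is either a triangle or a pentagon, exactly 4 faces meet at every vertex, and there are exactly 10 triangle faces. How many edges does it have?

20

Let x be the number of pentagons; then F = 10 + x.
Edge–face incidences: 2E = 3·10 + 5·x = 30 + 5x.
Every vertex has degree 4, so 4V = 2E.
Euler: V − E + F = 2 ⇒ (2E)/4 − E + (10 + x) = 2.
Multiply by 8: 2·(2E) − 4·(2E) + 8·(10 + x) = 16, i.e. 80 + 8x − 2·(30 + 5x) = 16.
Collecting terms: −2x + 20 = 16, so −2x = −4, so x = 2.
Then 2E = 30 + 5·2 = 40, so E = 20, V = 2E/4 = 10, F = 10 + 2 = 12.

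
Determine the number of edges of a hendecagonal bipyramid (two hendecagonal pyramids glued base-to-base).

33

A bipyramid over an n-gon has 2n triangular faces and n + 2 vertices: V = 11 + 2 = 13, E = 3·11 = 33, F = 2·11 = 22.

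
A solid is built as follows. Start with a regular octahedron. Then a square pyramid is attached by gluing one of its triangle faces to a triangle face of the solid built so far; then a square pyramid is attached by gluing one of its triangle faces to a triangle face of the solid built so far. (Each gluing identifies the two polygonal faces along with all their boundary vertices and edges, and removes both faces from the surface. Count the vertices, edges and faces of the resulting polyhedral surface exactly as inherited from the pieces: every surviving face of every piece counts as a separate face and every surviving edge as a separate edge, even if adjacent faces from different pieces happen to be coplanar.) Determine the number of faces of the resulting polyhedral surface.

14

A regular octahedron: V=6, E=12, F=8.
Attach a square pyramid (V=5, E=8, F=5) along a 3-gon: merge 3 vertices and 3 edges, delete both glued faces → V=8, E=17, F=11.
Attach a square pyramid (V=5, E=8, F=5) along a 3-gon: merge 3 vertices and 3 edges, delete both glued faces → V=10, E=22, F=14.
Check: V − E + F = 10 − 22 + 14 = 2.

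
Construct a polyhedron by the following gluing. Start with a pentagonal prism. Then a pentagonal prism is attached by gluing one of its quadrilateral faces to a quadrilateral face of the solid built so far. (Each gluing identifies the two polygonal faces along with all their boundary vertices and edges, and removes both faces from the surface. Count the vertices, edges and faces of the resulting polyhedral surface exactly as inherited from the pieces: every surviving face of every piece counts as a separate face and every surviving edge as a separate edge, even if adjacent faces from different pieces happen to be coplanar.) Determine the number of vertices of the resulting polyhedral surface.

A pentagonal prism: V=10, E=15, F=7.
Attach a pentagonal prism (V=10, E=15, F=7) along a 4-gon: merge 4 vertices and 4 edges, delete both glued faces → V=16, E=26, F=12.
Check: V − E + F = 16 − 26 + 12 = 2.

16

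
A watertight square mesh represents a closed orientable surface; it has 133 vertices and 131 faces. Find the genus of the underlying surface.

0

Every face is a square, so 2E = 4·131 = 524, giving E = 262.
χ = V − E + F = 133 − 262 + 131 = 2.
For a closed orientable surface χ = 2 − 2g, so g = (2 − (2))/2 = 0.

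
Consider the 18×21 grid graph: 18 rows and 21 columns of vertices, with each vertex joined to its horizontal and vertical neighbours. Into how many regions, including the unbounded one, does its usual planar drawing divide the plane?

The grid has V = 18·21 = 378 vertices and E = 18·20 + 21·17 = 717 edges.
F = 2 − V + E = 2 − 378 + 717 = 341.

341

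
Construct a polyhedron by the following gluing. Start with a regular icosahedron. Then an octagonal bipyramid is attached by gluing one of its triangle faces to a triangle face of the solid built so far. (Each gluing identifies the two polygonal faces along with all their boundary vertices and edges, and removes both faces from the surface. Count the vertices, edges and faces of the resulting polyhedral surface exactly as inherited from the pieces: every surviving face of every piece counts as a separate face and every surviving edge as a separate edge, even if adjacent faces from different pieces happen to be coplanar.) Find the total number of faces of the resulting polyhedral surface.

34

A regular icosahedron: V=12, E=30, F=20.
Attach an octagonal bipyramid (V=10, E=24, F=16) along a 3-gon: merge 3 vertices and 3 edges, delete both glued faces → V=19, E=51, F=34.
Check: V − E + F = 19 − 51 + 34 = 2.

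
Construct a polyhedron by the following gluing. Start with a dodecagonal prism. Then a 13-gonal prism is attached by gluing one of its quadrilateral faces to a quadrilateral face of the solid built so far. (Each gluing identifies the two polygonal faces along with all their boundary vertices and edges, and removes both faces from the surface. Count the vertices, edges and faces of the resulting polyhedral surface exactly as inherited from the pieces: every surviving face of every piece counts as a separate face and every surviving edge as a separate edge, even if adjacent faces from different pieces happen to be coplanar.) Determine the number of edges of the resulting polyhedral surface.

71

A dodecagonal prism: V=24, E=36, F=14.
Attach a 13-gonal prism (V=26, E=39, F=15) along a 4-gon: merge 4 vertices and 4 edges, delete both glued faces → V=46, E=71, F=27.
Check: V − E + F = 46 − 71 + 27 = 2.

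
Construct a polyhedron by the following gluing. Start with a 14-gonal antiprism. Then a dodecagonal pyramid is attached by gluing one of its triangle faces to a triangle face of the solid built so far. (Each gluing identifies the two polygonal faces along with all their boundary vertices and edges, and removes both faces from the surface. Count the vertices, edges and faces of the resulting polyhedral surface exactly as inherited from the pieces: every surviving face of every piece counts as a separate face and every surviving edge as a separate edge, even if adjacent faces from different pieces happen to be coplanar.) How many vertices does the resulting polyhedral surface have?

38

A 14-gonal antiprism: V=28, E=56, F=30.
Attach a dodecagonal pyramid (V=13, E=24, F=13) along a 3-gon: merge 3 vertices and 3 edges, delete both glued faces → V=38, E=77, F=41.
Check: V − E + F = 38 − 77 + 41 = 2.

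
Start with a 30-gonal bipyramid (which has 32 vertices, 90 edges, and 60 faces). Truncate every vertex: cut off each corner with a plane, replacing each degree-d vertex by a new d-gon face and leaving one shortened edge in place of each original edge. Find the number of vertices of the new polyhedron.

180

Truncation replaces each original edge-end by a new vertex, so V′ = 2E = 180.
Each original edge survives, and each old vertex of degree d contributes d new edges; summing degrees gives Σd = 2E, so E′ = E + 2E = 3E = 270.
Each original face survives and each original vertex becomes one new face: F′ = F + V = 92.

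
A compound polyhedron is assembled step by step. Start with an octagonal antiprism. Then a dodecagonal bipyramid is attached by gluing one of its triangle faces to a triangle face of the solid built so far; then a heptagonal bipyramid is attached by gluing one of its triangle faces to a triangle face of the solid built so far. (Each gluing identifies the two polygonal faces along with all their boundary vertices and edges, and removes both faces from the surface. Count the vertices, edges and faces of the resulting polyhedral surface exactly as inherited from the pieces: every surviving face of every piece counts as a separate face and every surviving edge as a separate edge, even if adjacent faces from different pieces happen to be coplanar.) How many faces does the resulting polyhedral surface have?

An octagonal antiprism: V=16, E=32, F=18.
Attach a dodecagonal bipyramid (V=14, E=36, F=24) along a 3-gon: merge 3 vertices and 3 edges, delete both glued faces → V=27, E=65, F=40.
Attach a heptagonal bipyramid (V=9, E=21, F=14) along a 3-gon: merge 3 vertices and 3 edges, delete both glued faces → V=33, E=83, F=52.
Check: V − E + F = 33 − 83 + 52 = 2.

52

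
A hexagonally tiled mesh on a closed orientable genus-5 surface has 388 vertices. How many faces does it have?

χ = 2 − 2·5 = -8, and every face is a hexagon so 6F = 2E.
V − E + F = -8 with E = 6F/2 gives 388 − (6/2 − 1)·F = -8, so F = 198 and E = 594.

198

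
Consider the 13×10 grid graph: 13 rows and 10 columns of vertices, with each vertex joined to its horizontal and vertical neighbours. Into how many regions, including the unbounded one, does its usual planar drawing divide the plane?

The grid has V = 13·10 = 130 vertices and E = 13·9 + 10·12 = 237 edges.
F = 2 − V + E = 2 − 130 + 237 = 109.

109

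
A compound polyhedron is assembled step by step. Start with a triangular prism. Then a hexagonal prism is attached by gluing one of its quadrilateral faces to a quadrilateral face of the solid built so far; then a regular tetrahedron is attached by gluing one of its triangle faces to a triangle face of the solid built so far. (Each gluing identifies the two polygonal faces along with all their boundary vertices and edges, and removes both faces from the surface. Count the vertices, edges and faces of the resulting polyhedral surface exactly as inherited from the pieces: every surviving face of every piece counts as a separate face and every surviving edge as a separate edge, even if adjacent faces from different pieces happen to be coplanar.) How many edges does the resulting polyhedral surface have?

26

A triangular prism: V=6, E=9, F=5.
Attach a hexagonal prism (V=12, E=18, F=8) along a 4-gon: merge 4 vertices and 4 edges, delete both glued faces → V=14, E=23, F=11.
Attach a regular tetrahedron (V=4, E=6, F=4) along a 3-gon: merge 3 vertices and 3 edges, delete both glued faces → V=15, E=26, F=13.
Check: V − E + F = 15 − 26 + 13 = 2.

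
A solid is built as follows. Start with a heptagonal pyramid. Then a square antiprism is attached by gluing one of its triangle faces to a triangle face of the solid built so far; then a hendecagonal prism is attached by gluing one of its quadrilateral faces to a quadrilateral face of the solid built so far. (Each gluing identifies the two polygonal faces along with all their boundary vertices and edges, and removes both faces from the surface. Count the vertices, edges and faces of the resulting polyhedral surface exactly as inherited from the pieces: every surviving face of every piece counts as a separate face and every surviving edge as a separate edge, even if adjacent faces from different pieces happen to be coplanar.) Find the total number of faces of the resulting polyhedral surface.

A heptagonal pyramid: V=8, E=14, F=8.
Attach a square antiprism (V=8, E=16, F=10) along a 3-gon: merge 3 vertices and 3 edges, delete both glued faces → V=13, E=27, F=16.
Attach a hendecagonal prism (V=22, E=33, F=13) along a 4-gon: merge 4 vertices and 4 edges, delete both glued faces → V=31, E=56, F=27.
Check: V − E + F = 31 − 56 + 27 = 2.

27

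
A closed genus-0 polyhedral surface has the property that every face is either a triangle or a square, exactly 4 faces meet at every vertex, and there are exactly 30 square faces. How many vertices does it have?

36

Let x be the number of triangles; then F = 30 + x.
Edge–face incidences: 2E = 4·30 + 3·x = 120 + 3x.
Every vertex has degree 4, so 4V = 2E.
Euler: V − E + F = 2 ⇒ (2E)/4 − E + (30 + x) = 2.
Multiply by 8: 2·(2E) − 4·(2E) + 8·(30 + x) = 16, i.e. 240 + 8x − 2·(120 + 3x) = 16.
Collecting terms: 2x = 16, so x = 8.
Then 2E = 120 + 3·8 = 144, so E = 72, V = 2E/4 = 36, F = 30 + 8 = 38.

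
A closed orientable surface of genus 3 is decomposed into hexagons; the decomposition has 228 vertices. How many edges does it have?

348

χ = 2 − 2·3 = -4, and every face is a hexagon so 6F = 2E.
V − E + F = -4 with E = 6F/2 gives 228 − (6/2 − 1)·F = -4, so F = 116 and E = 348.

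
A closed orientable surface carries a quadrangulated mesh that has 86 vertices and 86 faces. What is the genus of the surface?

1

Every face is a square, so 2E = 4·86 = 344, giving E = 172.
χ = V − E + F = 86 − 172 + 86 = 0.
For a closed orientable surface χ = 2 − 2g, so g = (2 − (0))/2 = 1.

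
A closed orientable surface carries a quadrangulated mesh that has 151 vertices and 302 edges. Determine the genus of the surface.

1

Every face is a square and each edge borders two faces, so 4F = 2·302, giving F = 151.
χ = V − E + F = 151 − 302 + 151 = 0.
For a closed orientable surface χ = 2 − 2g, so g = (2 − (0))/2 = 1.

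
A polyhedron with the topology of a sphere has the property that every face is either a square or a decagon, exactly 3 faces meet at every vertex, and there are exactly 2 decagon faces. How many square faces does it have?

Let x be the number of squares; then F = 2 + x.
Edge–face incidences: 2E = 10·2 + 4·x = 20 + 4x.
Every vertex has degree 3, so 3V = 2E.
Euler: V − E + F = 2 ⇒ (2E)/3 − E + (2 + x) = 2.
Multiply by 6: 2·(2E) − 3·(2E) + 6·(2 + x) = 12, i.e. 12 + 6x − (20 + 4x) = 12.
Collecting terms: 2x − 8 = 12, so 2x = 20, so x = 10.
Then 2E = 20 + 4·10 = 60, so E = 30, V = 2E/3 = 20, F = 2 + 10 = 12.

10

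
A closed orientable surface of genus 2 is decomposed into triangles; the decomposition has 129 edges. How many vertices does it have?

41

χ = 2 − 2·2 = -2, and every face is a triangle so 3F = 2E.
F = 2E/3 = 86. Then V = -2 + E − F = -2 + 129 − 86 = 41.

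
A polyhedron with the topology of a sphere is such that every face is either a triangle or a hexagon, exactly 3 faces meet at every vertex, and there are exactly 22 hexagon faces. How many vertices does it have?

Let x be the number of triangles; then F = 22 + x.
Edge–face incidences: 2E = 6·22 + 3·x = 132 + 3x.
Every vertex has degree 3, so 3V = 2E.
Euler: V − E + F = 2 ⇒ (2E)/3 − E + (22 + x) = 2.
Multiply by 6: 2·(2E) − 3·(2E) + 6·(22 + x) = 12, i.e. 132 + 6x − (132 + 3x) = 12.
Collecting terms: 3x = 12, so x = 4.
Then 2E = 132 + 3·4 = 144, so E = 72, V = 2E/3 = 48, F = 22 + 4 = 26.

48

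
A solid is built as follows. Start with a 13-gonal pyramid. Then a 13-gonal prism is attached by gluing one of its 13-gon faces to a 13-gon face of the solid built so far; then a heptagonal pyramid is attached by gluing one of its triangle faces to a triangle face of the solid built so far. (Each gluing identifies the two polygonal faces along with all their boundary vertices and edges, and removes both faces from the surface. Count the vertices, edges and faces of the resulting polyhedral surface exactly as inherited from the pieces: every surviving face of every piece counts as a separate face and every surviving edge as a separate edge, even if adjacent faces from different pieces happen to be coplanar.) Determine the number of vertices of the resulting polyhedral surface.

A 13-gonal pyramid: V=14, E=26, F=14.
Attach a 13-gonal prism (V=26, E=39, F=15) along a 13-gon: merge 13 vertices and 13 edges, delete both glued faces → V=27, E=52, F=27.
Attach a heptagonal pyramid (V=8, E=14, F=8) along a 3-gon: merge 3 vertices and 3 edges, delete both glued faces → V=32, E=63, F=33.
Check: V − E + F = 32 − 63 + 33 = 2.

32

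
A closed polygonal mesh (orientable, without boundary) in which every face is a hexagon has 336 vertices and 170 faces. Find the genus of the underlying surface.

Every face is a hexagon, so 2E = 6·170 = 1020, giving E = 510.
χ = V − E + F = 336 − 510 + 170 = -4.
For a closed orientable surface χ = 2 − 2g, so g = (2 − (-4))/2 = 3.

3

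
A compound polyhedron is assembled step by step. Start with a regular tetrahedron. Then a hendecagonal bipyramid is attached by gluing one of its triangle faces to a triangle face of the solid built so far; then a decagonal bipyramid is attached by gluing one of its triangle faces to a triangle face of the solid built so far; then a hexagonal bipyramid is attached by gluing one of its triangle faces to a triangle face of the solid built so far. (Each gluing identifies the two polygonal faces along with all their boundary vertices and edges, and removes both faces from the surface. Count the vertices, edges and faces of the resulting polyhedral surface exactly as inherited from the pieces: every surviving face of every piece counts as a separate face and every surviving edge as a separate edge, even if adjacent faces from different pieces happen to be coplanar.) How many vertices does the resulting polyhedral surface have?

A regular tetrahedron: V=4, E=6, F=4.
Attach a hendecagonal bipyramid (V=13, E=33, F=22) along a 3-gon: merge 3 vertices and 3 edges, delete both glued faces → V=14, E=36, F=24.
Attach a decagonal bipyramid (V=12, E=30, F=20) along a 3-gon: merge 3 vertices and 3 edges, delete both glued faces → V=23, E=63, F=42.
Attach a hexagonal bipyramid (V=8, E=18, F=12) along a 3-gon: merge 3 vertices and 3 edges, delete both glued faces → V=28, E=78, F=52.
Check: V − E + F = 28 − 78 + 52 = 2.

28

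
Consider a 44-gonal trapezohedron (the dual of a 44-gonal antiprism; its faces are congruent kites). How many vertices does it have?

The n-trapezohedron (dual of the n-antiprism) has V = 2·44 + 2 = 90, E = 4·44 = 176, F = 2·44 = 88.

90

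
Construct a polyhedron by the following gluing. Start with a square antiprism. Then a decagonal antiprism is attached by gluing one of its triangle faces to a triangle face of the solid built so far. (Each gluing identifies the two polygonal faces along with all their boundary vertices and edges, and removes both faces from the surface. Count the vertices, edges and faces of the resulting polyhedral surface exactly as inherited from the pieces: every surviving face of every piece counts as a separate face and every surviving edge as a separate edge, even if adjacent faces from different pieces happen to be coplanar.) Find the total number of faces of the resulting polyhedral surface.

A square antiprism: V=8, E=16, F=10.
Attach a decagonal antiprism (V=20, E=40, F=22) along a 3-gon: merge 3 vertices and 3 edges, delete both glued faces → V=25, E=53, F=30.
Check: V − E + F = 25 − 53 + 30 = 2.

30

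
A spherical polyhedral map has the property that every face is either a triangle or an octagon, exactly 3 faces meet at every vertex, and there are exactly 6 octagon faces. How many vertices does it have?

Let x be the number of triangles; then F = 6 + x.
Edge–face incidences: 2E = 8·6 + 3·x = 48 + 3x.
Every vertex has degree 3, so 3V = 2E.
Euler: V − E + F = 2 ⇒ (2E)/3 − E + (6 + x) = 2.
Multiply by 6: 2·(2E) − 3·(2E) + 6·(6 + x) = 12, i.e. 36 + 6x − (48 + 3x) = 12.
Collecting terms: 3x − 12 = 12, so 3x = 24, so x = 8.
Then 2E = 48 + 3·8 = 72, so E = 36, V = 2E/3 = 24, F = 6 + 8 = 14.

24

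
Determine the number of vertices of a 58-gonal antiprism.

116

An antiprism on an n-gon has two n-gon caps and 2n triangles: V = 2·58 = 116, E = 4·58 = 232, F = 2·58 + 2 = 118.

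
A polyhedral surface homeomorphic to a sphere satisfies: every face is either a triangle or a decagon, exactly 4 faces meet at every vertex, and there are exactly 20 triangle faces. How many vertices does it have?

20

Let x be the number of decagons; then F = 20 + x.
Edge–face incidences: 2E = 3·20 + 10·x = 60 + 10x.
Every vertex has degree 4, so 4V = 2E.
Euler: V − E + F = 2 ⇒ (2E)/4 − E + (20 + x) = 2.
Multiply by 8: 2·(2E) − 4·(2E) + 8·(20 + x) = 16, i.e. 160 + 8x − 2·(60 + 10x) = 16.
Collecting terms: −12x + 40 = 16, so −12x = −24, so x = 2.
Then 2E = 60 + 10·2 = 80, so E = 40, V = 2E/4 = 20, F = 20 + 2 = 22.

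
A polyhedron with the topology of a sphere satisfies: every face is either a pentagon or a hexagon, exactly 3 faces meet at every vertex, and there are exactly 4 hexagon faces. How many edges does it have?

Let x be the number of pentagons; then F = 4 + x.
Edge–face incidences: 2E = 6·4 + 5·x = 24 + 5x.
Every vertex has degree 3, so 3V = 2E.
Euler: V − E + F = 2 ⇒ (2E)/3 − E + (4 + x) = 2.
Multiply by 6: 2·(2E) − 3·(2E) + 6·(4 + x) = 12, i.e. 24 + 6x − (24 + 5x) = 12.
Collecting terms: x = 12.
Then 2E = 24 + 5·12 = 84, so E = 42, V = 2E/3 = 28, F = 4 + 12 = 16.

42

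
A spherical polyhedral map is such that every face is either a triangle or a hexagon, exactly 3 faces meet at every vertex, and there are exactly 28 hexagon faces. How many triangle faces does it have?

Let x be the number of triangles; then F = 28 + x.
Edge–face incidences: 2E = 6·28 + 3·x = 168 + 3x.
Every vertex has degree 3, so 3V = 2E.
Euler: V − E + F = 2 ⇒ (2E)/3 − E + (28 + x) = 2.
Multiply by 6: 2·(2E) − 3·(2E) + 6·(28 + x) = 12, i.e. 168 + 6x − (168 + 3x) = 12.
Collecting terms: 3x = 12, so x = 4.
Then 2E = 168 + 3·4 = 180, so E = 90, V = 2E/3 = 60, F = 28 + 4 = 32.

4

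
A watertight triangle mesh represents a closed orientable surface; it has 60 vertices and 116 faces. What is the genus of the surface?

0

Every face is a triangle, so 2E = 3·116 = 348, giving E = 174.
χ = V − E + F = 60 − 174 + 116 = 2.
For a closed orientable surface χ = 2 − 2g, so g = (2 − (2))/2 = 0.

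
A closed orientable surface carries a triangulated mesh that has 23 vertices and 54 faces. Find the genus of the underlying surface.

3

Every face is a triangle, so 2E = 3·54 = 162, giving E = 81.
χ = V − E + F = 23 − 81 + 54 = -4.
For a closed orientable surface χ = 2 − 2g, so g = (2 − (-4))/2 = 3.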